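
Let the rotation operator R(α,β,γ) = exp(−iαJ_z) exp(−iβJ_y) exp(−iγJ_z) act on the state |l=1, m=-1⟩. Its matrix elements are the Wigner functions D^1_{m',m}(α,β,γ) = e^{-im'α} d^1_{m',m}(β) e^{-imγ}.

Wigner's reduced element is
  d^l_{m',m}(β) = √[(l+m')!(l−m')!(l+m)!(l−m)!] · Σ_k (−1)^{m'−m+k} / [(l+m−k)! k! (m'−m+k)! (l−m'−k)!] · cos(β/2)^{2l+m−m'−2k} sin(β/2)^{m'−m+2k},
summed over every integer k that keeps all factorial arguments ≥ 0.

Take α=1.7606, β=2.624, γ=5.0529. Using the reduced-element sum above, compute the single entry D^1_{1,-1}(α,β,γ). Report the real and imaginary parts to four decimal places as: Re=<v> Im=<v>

D^1_{1,-1}(1.7606,2.624,5.0529) = e^{-i·1·1.7606}·d^1_{1,-1}(2.624)·e^{-i·-1·5.0529}. Compute d first:
With c≡cos(β/2)=0.255917 and s≡sin(β/2)=0.966699, N=[2·1·1·2]^{1/2}=2.000000
k: max(0,(-1)−(1))=0 … min(1+(-1),1−(1))=0
  k=0: (−1)^2·2.0000/(2)·0.2559^0·0.9667^2 = +0.934506
d^1_{1,-1}(2.624) = +0.934506
D = (-0.188666-0.982041i)·(+0.934506)·(+0.333969-0.942584i) = -0.923914-0.140304i

Re=-0.9239 Im=-0.1403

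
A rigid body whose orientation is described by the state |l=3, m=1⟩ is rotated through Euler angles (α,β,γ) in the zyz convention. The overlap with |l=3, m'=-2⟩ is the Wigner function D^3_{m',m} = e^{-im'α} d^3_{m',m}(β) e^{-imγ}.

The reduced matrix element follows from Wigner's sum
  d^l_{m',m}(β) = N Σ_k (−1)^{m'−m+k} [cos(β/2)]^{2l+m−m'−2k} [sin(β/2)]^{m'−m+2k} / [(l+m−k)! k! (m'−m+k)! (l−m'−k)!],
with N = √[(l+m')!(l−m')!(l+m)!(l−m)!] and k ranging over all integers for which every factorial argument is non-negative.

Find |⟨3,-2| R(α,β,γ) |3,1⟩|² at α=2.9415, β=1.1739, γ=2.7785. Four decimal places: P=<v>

D^3_{-2,1}(2.9415,1.1739,2.7785) = e^{-i·-2·2.9415}·d^3_{-2,1}(1.1739)·e^{-i·1·2.7785}. Compute d first:
With c≡cos(β/2)=0.832634 and s≡sin(β/2)=0.553824, N=[1·120·24·2]^{1/2}=75.894664
Admissible k: 3..4 (factorial args all ≥0)
  k=3: (−1)^0·75.8947/(12)·0.8326^3·0.5538^3 = +0.620165
  k=4: (−1)^1·75.8947/(24)·0.8326^1·0.5538^5 = -0.137187
d^3_{-2,1}(1.1739) = +0.620165 -0.137187 = +0.482978
|D^3_{-2,1}|² = |d^3_{-2,1}(β)|² = (+0.482978)² = 0.233268 (the z-rotation phases have unit modulus)

P=0.2333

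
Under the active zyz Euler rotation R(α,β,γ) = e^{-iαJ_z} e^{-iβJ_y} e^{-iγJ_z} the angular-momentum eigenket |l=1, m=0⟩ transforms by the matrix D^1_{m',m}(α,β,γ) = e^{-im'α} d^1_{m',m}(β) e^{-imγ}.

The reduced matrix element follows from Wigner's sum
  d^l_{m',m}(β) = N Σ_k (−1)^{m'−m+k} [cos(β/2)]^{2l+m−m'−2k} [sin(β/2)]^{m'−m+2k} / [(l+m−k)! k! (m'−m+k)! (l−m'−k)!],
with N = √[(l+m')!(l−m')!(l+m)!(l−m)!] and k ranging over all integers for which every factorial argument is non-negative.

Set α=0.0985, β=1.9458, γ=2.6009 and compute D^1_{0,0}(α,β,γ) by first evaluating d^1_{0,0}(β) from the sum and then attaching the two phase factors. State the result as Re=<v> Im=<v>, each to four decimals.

Split into d^1_{0,0}(β=1.9458) × two z-phases.
c=cos(1.9458/2)=0.562905, s=sin(1.9458/2)=0.826522; N=√[1·1·1·1]=1.000000
The bounds max(0,m−m')=0 and min(l+m,l−m')=1 give 2 terms
  k=0: (−1)^0·1.0000/(1)·0.5629^2·0.8265^0 = +0.316862
  k=1: (−1)^1·1.0000/(1)·0.5629^0·0.8265^2 = -0.683138
d^1_{0,0}(1.9458) = +0.316862 -0.683138 = -0.366276
D = (+1.000000+0.000000i)·(-0.366276)·(+1.000000+0.000000i) = -0.366276+0.000000i

Re=-0.3663 Im=0.0000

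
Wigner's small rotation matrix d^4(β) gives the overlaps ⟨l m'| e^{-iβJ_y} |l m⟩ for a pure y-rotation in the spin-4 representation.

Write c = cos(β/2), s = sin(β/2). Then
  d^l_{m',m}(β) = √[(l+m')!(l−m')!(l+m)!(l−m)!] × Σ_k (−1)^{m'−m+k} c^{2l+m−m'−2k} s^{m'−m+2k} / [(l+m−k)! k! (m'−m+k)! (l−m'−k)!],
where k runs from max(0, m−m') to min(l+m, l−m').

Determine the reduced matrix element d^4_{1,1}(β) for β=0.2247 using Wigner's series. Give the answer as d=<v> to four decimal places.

d^4_{1,1}(β=0.2247) via Wigner's sum:
Half-angle: c=0.993695, s=0.112114. N=√(120·6·120·6)=720.000000
k: max(0,(1)−(1))=0 … min(4+(1),4−(1))=3
  k=0: (−1)^0·720.0000/(720)·0.9937^8·0.1121^0 = +0.950662
  k=1: (−1)^1·720.0000/(48)·0.9937^6·0.1121^2 = -0.181522
  k=2: (−1)^2·720.0000/(24)·0.9937^4·0.1121^4 = +0.004621
  k=3: (−1)^3·720.0000/(72)·0.9937^2·0.1121^6 = -0.000020
d^4_{1,1}(0.2247) = +0.950662 -0.181522 +0.004621 -0.000020 = +0.773742

d=0.7737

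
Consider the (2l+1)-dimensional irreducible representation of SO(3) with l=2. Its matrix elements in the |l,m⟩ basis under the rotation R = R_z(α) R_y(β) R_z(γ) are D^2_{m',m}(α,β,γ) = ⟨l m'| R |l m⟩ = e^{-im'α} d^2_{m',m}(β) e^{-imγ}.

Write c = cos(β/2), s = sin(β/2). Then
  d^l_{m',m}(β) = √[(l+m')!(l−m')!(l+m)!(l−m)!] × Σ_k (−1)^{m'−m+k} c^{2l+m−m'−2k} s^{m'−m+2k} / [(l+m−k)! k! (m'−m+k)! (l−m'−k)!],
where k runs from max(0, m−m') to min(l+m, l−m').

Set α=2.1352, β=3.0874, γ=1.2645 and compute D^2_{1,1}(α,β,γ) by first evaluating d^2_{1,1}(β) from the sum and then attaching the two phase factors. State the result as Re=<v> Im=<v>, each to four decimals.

D^2_{1,1}(2.1352,3.0874,1.2645) = e^{-i·1·2.1352}·d^2_{1,1}(3.0874)·e^{-i·1·1.2645}. Compute d first:
With c≡cos(β/2)=0.027093 and s≡sin(β/2)=0.999633, N=[6·1·6·1]^{1/2}=6.000000
The bounds max(0,m−m')=0 and min(l+m,l−m')=1 give 2 terms
  k=0: (−1)^0·6.0000/(6)·0.0271^4·0.9996^0 = +0.000001
  k=1: (−1)^1·6.0000/(2)·0.0271^2·0.9996^2 = -0.002200
d^2_{1,1}(3.0874) = +0.000001 -0.002200 = -0.002200
D = (-0.534912-0.844908i)·(-0.002200)·(+0.301529-0.953457i) = +0.002127-0.000562i

Re=0.0021 Im=-0.0006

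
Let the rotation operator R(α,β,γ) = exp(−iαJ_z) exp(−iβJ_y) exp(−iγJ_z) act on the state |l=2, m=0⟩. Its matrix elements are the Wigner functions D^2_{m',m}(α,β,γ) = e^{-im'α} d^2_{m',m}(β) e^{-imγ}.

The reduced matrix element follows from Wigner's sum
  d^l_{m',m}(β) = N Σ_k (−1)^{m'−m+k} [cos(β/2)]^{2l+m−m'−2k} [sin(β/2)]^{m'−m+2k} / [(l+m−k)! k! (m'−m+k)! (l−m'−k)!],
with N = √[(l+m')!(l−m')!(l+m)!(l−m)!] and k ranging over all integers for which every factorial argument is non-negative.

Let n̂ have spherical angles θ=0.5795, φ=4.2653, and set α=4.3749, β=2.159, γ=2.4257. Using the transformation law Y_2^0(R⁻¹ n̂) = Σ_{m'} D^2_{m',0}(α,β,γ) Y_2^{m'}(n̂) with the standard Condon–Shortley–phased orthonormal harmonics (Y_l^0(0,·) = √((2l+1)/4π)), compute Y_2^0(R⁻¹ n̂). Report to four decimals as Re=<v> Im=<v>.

Re=-0.3153 Im=0.0000

Need the full column D^2_{m',0} for m'=−2..2 at α=4.3749, β=2.159, γ=2.4257.
cos(β/2)=0.471769, sin(β/2)=0.881722
d^2_{-2,0}: single k=2 term ⇒ +0.423836;  D = -0.330898+0.264847i
d^2_{-1,0}: k∈[1..2] ⇒ +0.226776 -0.792137 = -0.565362;  D = +0.187202+0.533469i
d^2_{0,0}: k∈[0..2] ⇒ +0.049536 -0.692122 +0.604403 = -0.038183;  D = -0.038183+0.000000i
d^2_{1,0}: k∈[0..1] ⇒ -0.226776 +0.792137 = +0.565362;  D = -0.187202+0.533469i
d^2_{2,0}: single k=0 term ⇒ +0.423836;  D = -0.330898-0.264847i
Y_2^{m'}(θ=0.5795,φ=4.2653) and Σ D·Y over m':
  (-0.3309+0.2648i)·(-0.0725-0.0903i)  (+0.1872+0.5335i)·(-0.1530+0.3192i)  (-0.0382+0.0000i)·(+0.3471+0.0000i)  (-0.1872+0.5335i)·(+0.1530+0.3192i)  (-0.3309-0.2648i)·(-0.0725+0.0903i)
Y_2^0(R⁻¹ n̂) = -0.315268+0.000000i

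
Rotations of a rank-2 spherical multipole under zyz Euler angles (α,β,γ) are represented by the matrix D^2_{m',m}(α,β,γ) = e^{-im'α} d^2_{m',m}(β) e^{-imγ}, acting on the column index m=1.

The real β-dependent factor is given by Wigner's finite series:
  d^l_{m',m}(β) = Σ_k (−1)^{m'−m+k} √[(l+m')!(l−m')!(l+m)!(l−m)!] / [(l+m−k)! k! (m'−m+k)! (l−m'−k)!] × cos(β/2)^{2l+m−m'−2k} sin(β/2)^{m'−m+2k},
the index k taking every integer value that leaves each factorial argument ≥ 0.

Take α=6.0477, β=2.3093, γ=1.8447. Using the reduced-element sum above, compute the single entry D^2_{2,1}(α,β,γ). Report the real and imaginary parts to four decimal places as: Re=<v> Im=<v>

D^2_{2,1}(6.0477,2.3093,1.8447) = e^{-i·2·6.0477}·d^2_{2,1}(2.3093)·e^{-i·1·1.8447}. Compute d first:
c=cos(2.3093/2)=0.404239, s=sin(2.3093/2)=0.914654; N=√[24·1·6·1]=12.000000
Admissible k: 0..0 (factorial args all ≥0)
  k=0: (−1)^1·12.0000/(6)·0.4042^3·0.9147^1 = -0.120837
d^2_{2,1}(2.3093) = -0.120837
Attach z-rotation phases: D = e^{-i(2)(6.0477)}·(-0.120837)·e^{-i(1)(1.8447)} = -0.023659+0.118498i

Re=-0.0237 Im=0.1185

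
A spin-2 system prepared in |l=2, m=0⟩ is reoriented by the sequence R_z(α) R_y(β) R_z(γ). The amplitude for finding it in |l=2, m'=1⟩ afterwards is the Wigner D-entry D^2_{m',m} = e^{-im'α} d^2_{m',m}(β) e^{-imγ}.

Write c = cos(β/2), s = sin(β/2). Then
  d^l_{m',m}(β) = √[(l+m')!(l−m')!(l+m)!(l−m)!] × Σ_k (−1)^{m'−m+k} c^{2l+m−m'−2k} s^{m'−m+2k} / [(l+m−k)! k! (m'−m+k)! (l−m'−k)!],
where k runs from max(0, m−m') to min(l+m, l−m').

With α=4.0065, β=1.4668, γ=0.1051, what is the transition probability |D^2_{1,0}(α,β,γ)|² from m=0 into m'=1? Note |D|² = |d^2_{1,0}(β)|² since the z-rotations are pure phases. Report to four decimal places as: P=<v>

Split into d^2_{1,0}(β=1.4668) × two z-phases.
With c≡cos(β/2)=0.742903 and s≡sin(β/2)=0.669399, N=[6·1·2·2]^{1/2}=4.898979
k: max(0,(0)−(1))=0 … min(2+(0),2−(1))=1
  k=0: (−1)^1·4.8990/(2)·0.7429^3·0.6694^1 = -0.672290
  k=1: (−1)^2·4.8990/(2)·0.7429^1·0.6694^3 = +0.545838
d^2_{1,0}(1.4668) = -0.672290 +0.545838 = -0.126453
|D^2_{1,0}|² = |d^2_{1,0}(β)|² = (-0.126453)² = 0.015990 (the z-rotation phases have unit modulus)

P=0.0160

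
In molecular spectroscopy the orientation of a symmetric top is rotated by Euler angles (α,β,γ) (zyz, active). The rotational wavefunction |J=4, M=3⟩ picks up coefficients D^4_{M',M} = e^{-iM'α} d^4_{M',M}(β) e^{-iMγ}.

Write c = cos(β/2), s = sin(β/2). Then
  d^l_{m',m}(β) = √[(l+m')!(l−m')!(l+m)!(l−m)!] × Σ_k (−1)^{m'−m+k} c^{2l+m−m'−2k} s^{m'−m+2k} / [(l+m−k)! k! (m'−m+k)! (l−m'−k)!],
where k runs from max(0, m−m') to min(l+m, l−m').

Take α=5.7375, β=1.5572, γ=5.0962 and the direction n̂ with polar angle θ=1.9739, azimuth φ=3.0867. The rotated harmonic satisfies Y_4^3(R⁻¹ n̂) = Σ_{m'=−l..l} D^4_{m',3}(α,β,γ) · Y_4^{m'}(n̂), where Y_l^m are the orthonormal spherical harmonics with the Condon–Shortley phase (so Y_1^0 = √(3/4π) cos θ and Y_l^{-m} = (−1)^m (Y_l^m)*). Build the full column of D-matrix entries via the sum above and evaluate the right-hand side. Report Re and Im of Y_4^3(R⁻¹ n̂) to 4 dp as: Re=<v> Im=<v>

Re=0.1042 Im=0.1668

Need the full column D^4_{m',3} for m'=−4..4 at α=5.7375, β=1.5572, γ=5.0962.
cos(β/2)=0.711897, sin(β/2)=0.702283
d^4_{-4,3}: single k=7 term ⇒ +0.169648;  D = +0.032470+0.166512i
d^4_{-3,3}: k∈[6..7] ⇒ +0.425606 -0.059170 = +0.366436;  D = -0.126718+0.343828i
d^4_{-2,3}: k∈[5..6] ⇒ +0.691831 -0.224424 = +0.467407;  D = -0.365780+0.290988i
d^4_{-1,3}: k∈[4..5] ⇒ +0.826492 -0.482592 = +0.343900;  D = -0.341160+0.043327i
d^4_{0,3}: k∈[3..4] ⇒ +0.749356 -0.729253 = +0.020103;  D = -0.018361-0.008186i
d^4_{1,3}: k∈[2..3] ⇒ +0.509565 -0.826492 = -0.316927;  D = +0.180451+0.260538i
d^4_{2,3}: k∈[1..2] ⇒ +0.243500 -0.710902 = -0.467402;  D = +0.028056+0.466559i
d^4_{3,3}: k∈[0..1] ⇒ +0.065969 -0.449394 = -0.383425;  D = -0.178967+0.339095i
d^4_{4,3}: single k=0 term ⇒ -0.184068;  D = -0.157926+0.094555i
Y_4^{m'}(θ=1.9739,φ=3.0867) and Σ D·Y over m':
  (+0.0325+0.1665i)·(+0.3092+0.0690i)  (-0.1267+0.3438i)·(+0.3770+0.0626i)  (-0.3658+0.2910i)·(+0.0217+0.0024i)  (-0.3412+0.0433i)·(-0.3277-0.0180i)  (-0.0184-0.0082i)·(-0.0833+0.0000i)  (+0.1805+0.2605i)·(+0.3277-0.0180i)  (+0.0281+0.4666i)·(+0.0217-0.0024i)  (-0.1790+0.3391i)·(-0.3770+0.0626i)  (-0.1579+0.0946i)·(+0.3092-0.0690i)
Y_4^3(R⁻¹ n̂) = +0.104202+0.166766i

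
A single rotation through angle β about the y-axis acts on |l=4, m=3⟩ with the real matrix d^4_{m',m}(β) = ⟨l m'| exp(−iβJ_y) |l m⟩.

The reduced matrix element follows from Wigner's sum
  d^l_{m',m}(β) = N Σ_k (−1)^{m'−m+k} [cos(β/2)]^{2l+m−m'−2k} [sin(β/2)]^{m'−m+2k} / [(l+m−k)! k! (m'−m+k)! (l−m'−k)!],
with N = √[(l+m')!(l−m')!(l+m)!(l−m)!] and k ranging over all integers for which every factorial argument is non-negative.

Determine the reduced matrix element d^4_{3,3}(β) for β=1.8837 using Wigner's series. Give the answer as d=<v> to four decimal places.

d=-0.1754

d^4_{3,3}(β=1.8837) via Wigner's sum:
Half-angle: c=0.588293, s=0.808648. N=√(5040·1·5040·1)=5040.000000
The bounds max(0,m−m')=0 and min(l+m,l−m')=1 give 2 terms
  k=0: (−1)^0·5040.0000/(5040)·0.5883^8·0.8086^0 = +0.014347
  k=1: (−1)^1·5040.0000/(720)·0.5883^6·0.8086^2 = -0.189749
d^4_{3,3}(1.8837) = +0.014347 -0.189749 = -0.175402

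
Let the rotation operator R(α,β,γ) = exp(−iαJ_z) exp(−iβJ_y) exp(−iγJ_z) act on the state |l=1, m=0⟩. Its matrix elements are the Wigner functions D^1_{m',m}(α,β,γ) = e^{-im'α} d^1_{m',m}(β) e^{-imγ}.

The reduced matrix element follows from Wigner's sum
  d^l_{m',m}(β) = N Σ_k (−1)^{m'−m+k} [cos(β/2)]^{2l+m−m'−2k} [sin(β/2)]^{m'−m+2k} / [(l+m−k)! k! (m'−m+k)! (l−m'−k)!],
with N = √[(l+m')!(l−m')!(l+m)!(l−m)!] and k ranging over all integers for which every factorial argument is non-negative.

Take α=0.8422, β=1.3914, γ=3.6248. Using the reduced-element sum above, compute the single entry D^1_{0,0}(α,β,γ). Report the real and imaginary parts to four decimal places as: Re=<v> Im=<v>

D^1_{0,0}(0.8422,1.3914,3.6248) = e^{-i·0·0.8422}·d^1_{0,0}(1.3914)·e^{-i·0·3.6248}. Compute d first:
With c≡cos(β/2)=0.767605 and s≡sin(β/2)=0.640923, N=[1·1·1·1]^{1/2}=1.000000
Admissible k: 0..1 (factorial args all ≥0)
  k=0: (−1)^0·1.0000/(1)·0.7676^2·0.6409^0 = +0.589218
  k=1: (−1)^1·1.0000/(1)·0.7676^0·0.6409^2 = -0.410782
d^1_{0,0}(1.3914) = +0.589218 -0.410782 = +0.178436
Phases: e^{-i·(0)·0.8422}=+1.000000+0.000000i, e^{-i·(0)·3.6248}=+1.000000+0.000000i ⇒ D=+0.178436+0.000000i

Re=0.1784 Im=0.0000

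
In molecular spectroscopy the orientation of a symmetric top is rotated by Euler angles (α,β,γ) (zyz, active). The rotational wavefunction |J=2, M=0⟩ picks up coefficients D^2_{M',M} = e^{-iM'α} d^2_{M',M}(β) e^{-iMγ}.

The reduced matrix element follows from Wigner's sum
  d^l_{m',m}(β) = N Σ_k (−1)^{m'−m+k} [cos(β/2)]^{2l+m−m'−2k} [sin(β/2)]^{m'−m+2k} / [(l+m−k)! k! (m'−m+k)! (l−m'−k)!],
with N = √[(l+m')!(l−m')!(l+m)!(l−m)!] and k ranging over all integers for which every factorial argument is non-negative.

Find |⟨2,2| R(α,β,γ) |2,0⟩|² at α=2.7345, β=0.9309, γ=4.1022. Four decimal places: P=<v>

D^2_{2,0}(2.7345,0.9309,4.1022) = e^{-i·2·2.7345}·d^2_{2,0}(0.9309)·e^{-i·0·4.1022}. Compute d first:
Half-angle: c=0.893620, s=0.448825. N=√(24·1·2·2)=9.797959
The bounds max(0,m−m')=0 and min(l+m,l−m')=0 give 1 term
  k=0: (−1)^2·9.7980/(4)·0.8936^2·0.4488^2 = +0.394035
d^2_{2,0}(0.9309) = +0.394035
|D^2_{2,0}|² = |d^2_{2,0}(β)|² = (+0.394035)² = 0.155264 (the z-rotation phases have unit modulus)

P=0.1553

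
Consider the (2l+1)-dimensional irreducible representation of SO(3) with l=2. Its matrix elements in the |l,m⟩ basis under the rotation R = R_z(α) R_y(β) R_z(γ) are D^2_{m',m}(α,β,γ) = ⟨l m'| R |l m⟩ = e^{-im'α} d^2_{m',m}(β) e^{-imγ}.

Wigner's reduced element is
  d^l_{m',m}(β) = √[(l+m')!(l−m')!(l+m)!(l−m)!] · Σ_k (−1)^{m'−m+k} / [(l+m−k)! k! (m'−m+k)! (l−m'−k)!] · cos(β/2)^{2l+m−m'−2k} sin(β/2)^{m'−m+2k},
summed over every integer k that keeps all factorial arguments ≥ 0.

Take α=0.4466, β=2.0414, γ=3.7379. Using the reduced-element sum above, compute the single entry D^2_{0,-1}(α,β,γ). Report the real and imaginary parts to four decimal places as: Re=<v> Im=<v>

Re=-0.4095 Im=-0.2780

D^2_{0,-1}(0.4466,2.0414,3.7379) = e^{-i·0·0.4466}·d^2_{0,-1}(2.0414)·e^{-i·-1·3.7379}. Compute d first:
With c≡cos(β/2)=0.522769 and s≡sin(β/2)=0.852474, N=[2·2·1·6]^{1/2}=4.898979
Admissible k: 0..1 (factorial args all ≥0)
  k=0: (−1)^1·4.8990/(2)·0.5228^3·0.8525^1 = -0.298323
  k=1: (−1)^2·4.8990/(2)·0.5228^1·0.8525^3 = +0.793285
d^2_{0,-1}(2.0414) = -0.298323 +0.793285 = +0.494962
Attach z-rotation phases: D = e^{-i(0)(0.4466)}·(+0.494962)·e^{-i(-1)(3.7379)} = -0.409539-0.277966i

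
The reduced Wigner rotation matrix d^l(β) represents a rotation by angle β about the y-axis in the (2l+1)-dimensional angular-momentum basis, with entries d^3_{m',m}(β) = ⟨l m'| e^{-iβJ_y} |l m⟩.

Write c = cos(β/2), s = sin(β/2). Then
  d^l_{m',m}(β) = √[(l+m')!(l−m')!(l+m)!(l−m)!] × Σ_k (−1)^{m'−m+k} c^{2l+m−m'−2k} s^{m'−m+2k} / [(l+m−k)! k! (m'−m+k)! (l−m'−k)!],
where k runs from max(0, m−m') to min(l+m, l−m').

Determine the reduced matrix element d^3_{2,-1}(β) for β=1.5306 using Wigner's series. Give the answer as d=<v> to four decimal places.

d^3_{2,-1}(β=1.5306) via Wigner's sum:
c=cos(1.5306/2)=0.721175, s=sin(1.5306/2)=0.692753; N=√[120·1·2·24]=75.894664
The bounds max(0,m−m')=0 and min(l+m,l−m')=1 give 2 terms
  k=0: (−1)^3·75.8947/(12)·0.7212^3·0.6928^3 = -0.788655
  k=1: (−1)^4·75.8947/(24)·0.7212^1·0.6928^5 = +0.363859
d^3_{2,-1}(1.5306) = -0.788655 +0.363859 = -0.424796

d=-0.4248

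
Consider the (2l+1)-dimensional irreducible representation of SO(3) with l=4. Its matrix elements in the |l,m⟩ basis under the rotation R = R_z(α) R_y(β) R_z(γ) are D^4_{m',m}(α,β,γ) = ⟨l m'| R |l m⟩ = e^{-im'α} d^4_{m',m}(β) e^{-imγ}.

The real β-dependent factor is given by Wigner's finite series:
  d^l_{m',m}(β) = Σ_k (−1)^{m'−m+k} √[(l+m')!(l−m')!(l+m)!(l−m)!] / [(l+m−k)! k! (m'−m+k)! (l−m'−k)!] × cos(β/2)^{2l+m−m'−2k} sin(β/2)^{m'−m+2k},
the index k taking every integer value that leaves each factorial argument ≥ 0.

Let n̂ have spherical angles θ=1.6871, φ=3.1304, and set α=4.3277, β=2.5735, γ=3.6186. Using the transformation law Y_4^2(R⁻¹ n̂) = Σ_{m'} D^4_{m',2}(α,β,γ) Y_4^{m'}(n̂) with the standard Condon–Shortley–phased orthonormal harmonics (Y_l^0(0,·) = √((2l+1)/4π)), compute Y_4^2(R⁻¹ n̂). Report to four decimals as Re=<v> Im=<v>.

Need the full column D^4_{m',2} for m'=−4..4 at α=4.3277, β=2.5735, γ=3.6186.
cos(β/2)=0.280242, sin(β/2)=0.959929
d^4_{-4,2}: single k=6 term ⇒ +0.325148;  D = -0.259077-0.196470i
d^4_{-3,2}: k∈[5..6] ⇒ +0.201364 -0.787539 = -0.586175;  D = -0.503584+0.300008i
d^4_{-2,2}: k∈[4..6] ⇒ +0.078556 -0.737367 +0.720965 = +0.062154;  D = +0.009448+0.061432i
d^4_{-1,2}: k∈[3..5] ⇒ +0.021622 -0.380542 +0.892986 = +0.534066;  D = -0.519746-0.122843i
d^4_{0,2}: k∈[2..4] ⇒ +0.004234 -0.132489 +0.582940 = +0.454685;  D = +0.262996-0.370907i
d^4_{1,2}: k∈[1..3] ⇒ +0.000553 -0.032433 +0.253695 = +0.221814;  D = +0.119572+0.186826i
d^4_{2,2}: k∈[0..2] ⇒ +0.000038 -0.005356 +0.078556 = +0.073238;  D = -0.071993+0.013446i
d^4_{3,2}: k∈[0..1] ⇒ -0.000488 +0.017162 = +0.016675;  D = +0.003314-0.016342i
d^4_{4,2}: single k=0 term ⇒ +0.002362;  D = +0.001969+0.001304i
Y_4^{m'}(θ=1.6871,φ=3.1304) and Σ D·Y over m':
  (-0.2591-0.1965i)·(+0.4303+0.0193i)  (-0.5036+0.3000i)·(+0.1422+0.0048i)  (+0.0094+0.0614i)·(-0.2988-0.0067i)  (-0.5197-0.1228i)·(-0.1584-0.0018i)  (+0.2630-0.3709i)·(+0.2753+0.0000i)  (+0.1196+0.1868i)·(+0.1584-0.0018i)  (-0.0720+0.0134i)·(-0.2988+0.0067i)  (+0.0033-0.0163i)·(-0.1422+0.0048i)  (+0.0020+0.0013i)·(+0.4303-0.0193i)
Y_4^2(R⁻¹ n̂) = +0.012545-0.121656i

Re=0.0125 Im=-0.1217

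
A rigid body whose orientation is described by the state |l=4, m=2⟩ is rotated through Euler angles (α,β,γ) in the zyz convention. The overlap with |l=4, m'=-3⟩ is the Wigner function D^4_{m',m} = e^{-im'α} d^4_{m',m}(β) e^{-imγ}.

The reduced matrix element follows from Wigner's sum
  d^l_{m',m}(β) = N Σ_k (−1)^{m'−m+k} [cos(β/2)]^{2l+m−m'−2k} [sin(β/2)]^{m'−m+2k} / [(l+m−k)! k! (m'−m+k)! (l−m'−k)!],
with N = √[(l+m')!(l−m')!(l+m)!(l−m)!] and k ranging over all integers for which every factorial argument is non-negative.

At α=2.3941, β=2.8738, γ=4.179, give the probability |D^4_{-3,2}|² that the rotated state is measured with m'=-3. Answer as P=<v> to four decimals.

Split into d^4_{-3,2}(β=2.8738) × two z-phases.
With c≡cos(β/2)=0.133497 and s≡sin(β/2)=0.991049, N=[1·5040·720·2]^{1/2}=2693.993318
Admissible k: 5..6 (factorial args all ≥0)
  k=5: (−1)^0·2693.9933/(240)·0.1335^3·0.9910^5 = +0.025531
  k=6: (−1)^1·2693.9933/(720)·0.1335^1·0.9910^7 = -0.469030
d^4_{-3,2}(2.8738) = +0.025531 -0.469030 = -0.443499
|D^4_{-3,2}|² = |d^4_{-3,2}(β)|² = (-0.443499)² = 0.196691 (the z-rotation phases have unit modulus)

P=0.1967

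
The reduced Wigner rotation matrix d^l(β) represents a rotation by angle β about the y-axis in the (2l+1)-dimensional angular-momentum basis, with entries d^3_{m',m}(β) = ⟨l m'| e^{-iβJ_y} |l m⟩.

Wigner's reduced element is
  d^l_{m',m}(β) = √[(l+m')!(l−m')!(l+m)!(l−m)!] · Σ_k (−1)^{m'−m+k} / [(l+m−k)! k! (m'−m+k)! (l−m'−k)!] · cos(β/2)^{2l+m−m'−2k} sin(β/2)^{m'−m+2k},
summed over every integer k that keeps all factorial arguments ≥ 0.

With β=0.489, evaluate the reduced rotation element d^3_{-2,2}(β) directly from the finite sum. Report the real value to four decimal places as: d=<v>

d^3_{-2,2}(β=0.489) via Wigner's sum:
With c≡cos(β/2)=0.970258 and s≡sin(β/2)=0.242071, N=[1·120·120·1]^{1/2}=120.000000
k: max(0,(2)−(-2))=4 … min(3+(2),3−(-2))=5
  k=4: (−1)^0·120.0000/(24)·0.9703^2·0.2421^4 = +0.016163
  k=5: (−1)^1·120.0000/(120)·0.9703^0·0.2421^6 = -0.000201
d^3_{-2,2}(0.489) = +0.016163 -0.000201 = +0.015962

d=0.0160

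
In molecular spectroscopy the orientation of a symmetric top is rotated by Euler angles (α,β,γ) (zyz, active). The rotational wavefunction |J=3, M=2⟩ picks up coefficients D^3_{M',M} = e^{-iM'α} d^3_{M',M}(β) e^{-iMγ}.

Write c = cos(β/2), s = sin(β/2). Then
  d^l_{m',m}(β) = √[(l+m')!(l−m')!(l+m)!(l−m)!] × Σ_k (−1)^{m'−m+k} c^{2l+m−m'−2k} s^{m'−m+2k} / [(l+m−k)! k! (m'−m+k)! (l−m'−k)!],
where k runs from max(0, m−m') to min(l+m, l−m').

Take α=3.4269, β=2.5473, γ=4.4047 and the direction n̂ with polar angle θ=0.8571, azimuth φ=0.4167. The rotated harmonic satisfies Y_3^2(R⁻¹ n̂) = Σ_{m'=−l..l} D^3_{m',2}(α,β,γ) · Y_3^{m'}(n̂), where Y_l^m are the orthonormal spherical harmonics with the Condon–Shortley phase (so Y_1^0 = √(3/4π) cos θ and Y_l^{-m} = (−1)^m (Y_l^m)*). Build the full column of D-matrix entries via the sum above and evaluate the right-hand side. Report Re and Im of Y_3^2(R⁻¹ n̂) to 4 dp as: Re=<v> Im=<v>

Re=0.0727 Im=-0.0093

Need the full column D^3_{m',2} for m'=−3..3 at α=3.4269, β=2.5473, γ=4.4047.
cos(β/2)=0.292793, sin(β/2)=0.956176
d^3_{-3,2}: single k=5 term ⇒ +0.573225;  D = +0.056940+0.570390i
d^3_{-2,2}: k∈[4..5] ⇒ +0.358296 -0.764235 = -0.405939;  D = +0.152380+0.376253i
d^3_{-1,2}: k∈[3..4] ⇒ +0.138779 -0.740030 = -0.601251;  D = -0.373421-0.471232i
d^3_{0,2}: k∈[2..3] ⇒ +0.036803 -0.392494 = -0.355691;  D = +0.290441+0.205329i
d^3_{1,2}: k∈[1..2] ⇒ +0.006506 -0.138779 = -0.132273;  D = -0.125133-0.042871i
d^3_{2,2}: k∈[0..1] ⇒ +0.000630 -0.033596 = -0.032966;  D = +0.032933+0.001475i
d^3_{3,2}: single k=0 term ⇒ -0.005040;  D = -0.004895+0.001201i
Y_3^{m'}(θ=0.8571,φ=0.4167) and Σ D·Y over m':
  (+0.0569+0.5704i)·(+0.0568-0.1710i)  (+0.1524+0.3763i)·(+0.2571-0.2830i)  (-0.3734-0.4712i)·(+0.2553-0.1130i)  (+0.2904+0.2053i)·(-0.2094+0.0000i)  (-0.1251-0.0429i)·(-0.2553-0.1130i)  (+0.0329+0.0015i)·(+0.2571+0.2830i)  (-0.0049+0.0012i)·(-0.0568-0.1710i)
Y_3^2(R⁻¹ n̂) = +0.072679-0.009291i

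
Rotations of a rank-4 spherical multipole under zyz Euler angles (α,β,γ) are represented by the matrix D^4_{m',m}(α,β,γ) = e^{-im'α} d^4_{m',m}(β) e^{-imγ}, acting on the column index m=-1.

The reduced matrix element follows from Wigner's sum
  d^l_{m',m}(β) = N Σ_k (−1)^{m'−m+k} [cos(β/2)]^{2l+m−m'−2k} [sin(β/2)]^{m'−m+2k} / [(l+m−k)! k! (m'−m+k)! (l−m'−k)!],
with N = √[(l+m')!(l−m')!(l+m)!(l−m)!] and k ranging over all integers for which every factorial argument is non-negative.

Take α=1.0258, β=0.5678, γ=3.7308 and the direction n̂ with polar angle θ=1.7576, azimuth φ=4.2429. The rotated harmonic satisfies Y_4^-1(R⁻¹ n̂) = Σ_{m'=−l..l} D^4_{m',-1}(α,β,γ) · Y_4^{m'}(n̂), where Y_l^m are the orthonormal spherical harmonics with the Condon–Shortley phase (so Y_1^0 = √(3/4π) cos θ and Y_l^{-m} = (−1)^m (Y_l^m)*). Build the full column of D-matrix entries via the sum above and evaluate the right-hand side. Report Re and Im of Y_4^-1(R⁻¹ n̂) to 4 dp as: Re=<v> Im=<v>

Need the full column D^4_{m',-1} for m'=−4..4 at α=1.0258, β=0.5678, γ=3.7308.
cos(β/2)=0.959970, sin(β/2)=0.280102
d^4_{-4,-1}: single k=3 term ⇒ +0.134070;  D = +0.002679+0.134043i
d^4_{-3,-1}: k∈[2..3] ⇒ +0.487358 -0.069153 = +0.418205;  D = +0.361880+0.209615i
d^4_{-2,-1}: k∈[1..3] ⇒ +0.892805 -0.380051 +0.021571 = +0.534324;  D = +0.468713-0.256537i
d^4_{-1,-1}: k∈[0..3] ⇒ +0.721211 -0.921021 +0.156825 -0.004451 = -0.047435;  D = -0.002096+0.047389i
d^4_{0,-1}: k∈[0..3] ⇒ -0.941099 +0.480731 -0.040928 +0.000581 = -0.500715;  D = +0.416285+0.278248i
d^4_{1,-1}: k∈[0..3] ⇒ +0.614014 -0.156825 +0.006676 -0.000038 = +0.463827;  D = -0.420319+0.196131i
d^4_{2,-1}: k∈[0..2] ⇒ -0.253368 +0.032356 -0.000551 = -0.221562;  D = +0.023971-0.220262i
d^4_{3,-1}: k∈[0..1] ⇒ +0.069153 -0.003532 = +0.065621;  D = +0.052104+0.039890i
d^4_{4,-1}: single k=0 term ⇒ -0.011414;  D = -0.010632+0.004153i
Y_4^{m'}(θ=1.7576,φ=4.2429) and Σ D·Y over m':
  (+0.0027+0.1340i)·(-0.1247+0.3932i)  (+0.3619+0.2096i)·(-0.2176+0.0356i)  (+0.4687-0.2565i)·(+0.1447+0.1977i)  (-0.0021+0.0474i)·(-0.1077+0.2124i)  (+0.4163+0.2782i)·(+0.2123+0.0000i)  (-0.4203+0.1961i)·(+0.1077+0.2124i)  (+0.0240-0.2203i)·(+0.1447-0.1977i)  (+0.0521+0.0399i)·(+0.2176+0.0356i)  (-0.0106+0.0042i)·(-0.1247-0.3932i)
Y_4^-1(R⁻¹ n̂) = -0.056337-0.029868i

Re=-0.0563 Im=-0.0299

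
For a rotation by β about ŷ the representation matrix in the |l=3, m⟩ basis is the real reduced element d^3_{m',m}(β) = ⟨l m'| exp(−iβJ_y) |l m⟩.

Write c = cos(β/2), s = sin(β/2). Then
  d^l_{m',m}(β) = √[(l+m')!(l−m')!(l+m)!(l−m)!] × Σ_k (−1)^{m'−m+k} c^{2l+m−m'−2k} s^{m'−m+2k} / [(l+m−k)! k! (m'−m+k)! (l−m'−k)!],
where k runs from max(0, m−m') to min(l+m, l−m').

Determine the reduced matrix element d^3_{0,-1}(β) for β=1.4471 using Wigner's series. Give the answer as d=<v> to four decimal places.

d^3_{0,-1}(β=1.4471) via Wigner's sum:
With c≡cos(β/2)=0.749460 and s≡sin(β/2)=0.662049, N=[6·6·2·24]^{1/2}=41.569219
Admissible k: 0..2 (factorial args all ≥0)
  k=0: (−1)^1·41.5692/(12)·0.7495^5·0.6620^1 = -0.542280
  k=1: (−1)^2·41.5692/(4)·0.7495^3·0.6620^3 = +1.269489
  k=2: (−1)^3·41.5692/(12)·0.7495^1·0.6620^5 = -0.330211
d^3_{0,-1}(1.4471) = -0.542280 +1.269489 -0.330211 = +0.396997

d=0.3970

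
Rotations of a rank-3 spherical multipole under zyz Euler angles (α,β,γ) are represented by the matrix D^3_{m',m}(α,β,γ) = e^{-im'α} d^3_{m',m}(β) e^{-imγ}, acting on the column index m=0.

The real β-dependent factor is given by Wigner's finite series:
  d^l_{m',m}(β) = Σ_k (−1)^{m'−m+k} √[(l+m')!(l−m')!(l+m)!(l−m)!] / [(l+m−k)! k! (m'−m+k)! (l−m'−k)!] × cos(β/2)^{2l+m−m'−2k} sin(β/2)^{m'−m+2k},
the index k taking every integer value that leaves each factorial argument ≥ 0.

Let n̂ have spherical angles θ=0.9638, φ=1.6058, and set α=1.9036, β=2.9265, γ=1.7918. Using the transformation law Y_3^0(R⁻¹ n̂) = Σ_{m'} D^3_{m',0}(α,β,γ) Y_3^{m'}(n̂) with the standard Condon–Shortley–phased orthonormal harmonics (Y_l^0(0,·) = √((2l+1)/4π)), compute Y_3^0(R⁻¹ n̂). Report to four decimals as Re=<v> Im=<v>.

Re=0.3258 Im=0.0000

Need the full column D^3_{m',0} for m'=−3..3 at α=1.9036, β=2.9265, γ=1.7918.
cos(β/2)=0.107339, sin(β/2)=0.994222
d^3_{-3,0}: single k=3 term ⇒ +0.005436;  D = +0.004569-0.002944i
d^3_{-2,0}: k∈[2..3] ⇒ +0.000719 -0.061661 = -0.060942;  D = +0.047934+0.037634i
d^3_{-1,0}: k∈[1..3] ⇒ +0.000049 -0.012631 +0.361216 = +0.348634;  D = -0.113897+0.329504i
d^3_{0,0}: k∈[0..3] ⇒ +0.000002 -0.001181 +0.101319 -0.965832 = -0.865692;  D = -0.865692+0.000000i
d^3_{1,0}: k∈[0..2] ⇒ -0.000049 +0.012631 -0.361216 = -0.348634;  D = +0.113897+0.329504i
d^3_{2,0}: k∈[0..1] ⇒ +0.000719 -0.061661 = -0.060942;  D = +0.047934-0.037634i
d^3_{3,0}: single k=0 term ⇒ -0.005436;  D = -0.004569-0.002944i
Y_3^{m'}(θ=0.9638,φ=1.6058) and Σ D·Y over m':
  (+0.0046-0.0029i)·(+0.0242+0.2299i)  (+0.0479+0.0376i)·(-0.3923+0.0275i)  (-0.1139+0.3295i)·(-0.0058-0.1663i)  (-0.8657+0.0000i)·(-0.2923+0.0000i)  (+0.1139+0.3295i)·(+0.0058-0.1663i)  (+0.0479-0.0376i)·(-0.3923-0.0275i)  (-0.0046-0.0029i)·(-0.0242+0.2299i)
Y_3^0(R⁻¹ n̂) = +0.325844+0.000000i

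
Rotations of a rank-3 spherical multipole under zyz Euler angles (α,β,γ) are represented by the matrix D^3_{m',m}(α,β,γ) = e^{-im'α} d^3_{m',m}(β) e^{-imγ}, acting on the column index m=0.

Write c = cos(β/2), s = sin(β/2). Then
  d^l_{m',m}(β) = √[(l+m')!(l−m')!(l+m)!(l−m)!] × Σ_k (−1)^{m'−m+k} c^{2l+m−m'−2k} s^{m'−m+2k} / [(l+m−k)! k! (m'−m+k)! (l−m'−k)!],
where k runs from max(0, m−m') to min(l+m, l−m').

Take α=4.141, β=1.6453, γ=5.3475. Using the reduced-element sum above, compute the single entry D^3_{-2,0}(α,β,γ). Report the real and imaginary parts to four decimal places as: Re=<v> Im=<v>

Re=0.0421 Im=-0.0922

Split into d^3_{-2,0}(β=1.6453) × two z-phases.
c=cos(1.6453/2)=0.680281, s=sin(1.6453/2)=0.732951; N=√[1·120·6·6]=65.726707
k∈{2,3} keeps every argument non-negative
  k=2: (−1)^0·65.7267/(12)·0.6803^4·0.7330^2 = +0.630180
  k=3: (−1)^1·65.7267/(12)·0.6803^2·0.7330^4 = -0.731539
d^3_{-2,0}(1.6453) = +0.630180 -0.731539 = -0.101359
D = (-0.415069+0.909790i)·(-0.101359)·(+1.000000+0.000000i) = +0.042071-0.092216i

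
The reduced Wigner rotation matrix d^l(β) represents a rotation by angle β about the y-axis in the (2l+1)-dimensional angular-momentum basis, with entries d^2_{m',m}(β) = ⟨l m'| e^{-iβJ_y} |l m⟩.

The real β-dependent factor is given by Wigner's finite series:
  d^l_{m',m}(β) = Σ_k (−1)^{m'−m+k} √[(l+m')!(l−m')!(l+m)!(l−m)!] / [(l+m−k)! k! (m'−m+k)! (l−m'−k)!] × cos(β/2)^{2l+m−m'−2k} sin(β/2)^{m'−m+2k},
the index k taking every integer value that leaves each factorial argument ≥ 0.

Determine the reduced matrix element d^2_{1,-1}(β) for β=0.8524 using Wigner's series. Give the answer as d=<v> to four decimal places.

d^2_{1,-1}(β=0.8524) via Wigner's sum:
Half-angle: c=0.910543, s=0.413414. N=√(6·1·1·6)=6.000000
k: max(0,(-1)−(1))=0 … min(2+(-1),2−(1))=1
  k=0: (−1)^2·6.0000/(2)·0.9105^2·0.4134^2 = +0.425101
  k=1: (−1)^3·6.0000/(6)·0.9105^0·0.4134^4 = -0.029211
d^2_{1,-1}(0.8524) = +0.425101 -0.029211 = +0.395891

d=0.3959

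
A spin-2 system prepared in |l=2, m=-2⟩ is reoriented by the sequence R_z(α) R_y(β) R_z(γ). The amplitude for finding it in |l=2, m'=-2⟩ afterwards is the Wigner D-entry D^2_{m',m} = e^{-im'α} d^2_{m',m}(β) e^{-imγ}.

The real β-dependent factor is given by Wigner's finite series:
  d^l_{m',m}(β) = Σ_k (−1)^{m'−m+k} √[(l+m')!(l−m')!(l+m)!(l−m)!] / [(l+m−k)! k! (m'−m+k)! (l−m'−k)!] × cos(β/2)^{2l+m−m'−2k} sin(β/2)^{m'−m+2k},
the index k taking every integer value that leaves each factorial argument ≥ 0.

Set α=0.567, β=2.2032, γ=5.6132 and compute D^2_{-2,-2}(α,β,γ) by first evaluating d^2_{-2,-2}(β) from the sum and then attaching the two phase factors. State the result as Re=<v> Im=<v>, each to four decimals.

D^2_{-2,-2}(0.567,2.2032,5.6132) = e^{-i·-2·0.567}·d^2_{-2,-2}(2.2032)·e^{-i·-2·5.6132}. Compute d first:
With c≡cos(β/2)=0.452170 and s≡sin(β/2)=0.891932, N=[1·24·1·24]^{1/2}=24.000000
Admissible k: 0..0 (factorial args all ≥0)
  k=0: (−1)^0·24.0000/(24)·0.4522^4·0.8919^0 = +0.041803
d^2_{-2,-2}(2.2032) = +0.041803
D = (+0.423039+0.906112i)·(+0.041803)·(+0.228781-0.973478i) = +0.040919-0.008549i

Re=0.0409 Im=-0.0085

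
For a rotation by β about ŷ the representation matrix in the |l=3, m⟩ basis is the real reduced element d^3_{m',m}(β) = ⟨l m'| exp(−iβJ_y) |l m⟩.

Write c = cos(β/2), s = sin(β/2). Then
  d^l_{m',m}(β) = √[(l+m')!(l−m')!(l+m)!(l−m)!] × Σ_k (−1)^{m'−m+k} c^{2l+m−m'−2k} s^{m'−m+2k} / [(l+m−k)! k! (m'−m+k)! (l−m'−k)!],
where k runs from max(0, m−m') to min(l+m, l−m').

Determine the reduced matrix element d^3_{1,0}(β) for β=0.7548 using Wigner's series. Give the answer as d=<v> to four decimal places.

d^3_{1,0}(β=0.7548) via Wigner's sum:
Half-angle: c=0.929626, s=0.368505. N=√(24·2·6·6)=41.569219
Admissible k: 0..2 (factorial args all ≥0)
  k=0: (−1)^1·41.5692/(12)·0.9296^5·0.3685^1 = -0.886288
  k=1: (−1)^2·41.5692/(4)·0.9296^3·0.3685^3 = +0.417797
  k=2: (−1)^3·41.5692/(12)·0.9296^1·0.3685^5 = -0.021883
d^3_{1,0}(0.7548) = -0.886288 +0.417797 -0.021883 = -0.490374

d=-0.4904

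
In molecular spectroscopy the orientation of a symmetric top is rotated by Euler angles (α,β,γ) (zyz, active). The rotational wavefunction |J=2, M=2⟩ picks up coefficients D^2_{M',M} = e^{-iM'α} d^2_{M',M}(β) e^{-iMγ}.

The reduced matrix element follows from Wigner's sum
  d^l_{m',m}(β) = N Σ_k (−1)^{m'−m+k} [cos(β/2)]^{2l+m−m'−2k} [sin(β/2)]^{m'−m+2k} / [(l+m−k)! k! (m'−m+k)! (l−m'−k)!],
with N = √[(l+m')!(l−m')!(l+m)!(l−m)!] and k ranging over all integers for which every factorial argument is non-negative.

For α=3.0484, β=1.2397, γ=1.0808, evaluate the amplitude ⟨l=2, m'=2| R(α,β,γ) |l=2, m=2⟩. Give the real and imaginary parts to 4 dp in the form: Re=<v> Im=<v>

Split into d^2_{2,2}(β=1.2397) × two z-phases.
Half-angle: c=0.813966, s=0.580913. N=√(24·1·24·1)=24.000000
The bounds max(0,m−m')=0 and min(l+m,l−m')=0 give 1 term
  k=0: (−1)^0·24.0000/(24)·0.8140^4·0.5809^0 = +0.438959
d^2_{2,2}(1.2397) = +0.438959
Phases: e^{-i·(2)·3.0484}=+0.982680+0.185308i, e^{-i·(2)·1.0808}=-0.557029-0.830493i ⇒ D=-0.172723-0.403549i

Re=-0.1727 Im=-0.4035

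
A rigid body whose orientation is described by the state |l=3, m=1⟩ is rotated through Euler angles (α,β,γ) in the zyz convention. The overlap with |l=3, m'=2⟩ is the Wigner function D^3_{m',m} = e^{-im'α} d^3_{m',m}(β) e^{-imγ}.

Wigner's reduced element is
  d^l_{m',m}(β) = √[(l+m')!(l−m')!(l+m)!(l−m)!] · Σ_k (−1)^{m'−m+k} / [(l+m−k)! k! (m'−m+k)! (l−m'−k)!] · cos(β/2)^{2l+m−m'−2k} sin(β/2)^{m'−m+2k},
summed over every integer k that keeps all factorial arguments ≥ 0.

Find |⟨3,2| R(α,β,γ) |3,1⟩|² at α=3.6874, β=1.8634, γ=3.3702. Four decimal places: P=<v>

P=0.2524

Split into d^3_{2,1}(β=1.8634) × two z-phases.
Half-angle: c=0.596470, s=0.802635. N=√(120·1·24·2)=75.894664
Admissible k: 0..1 (factorial args all ≥0)
  k=0: (−1)^1·75.8947/(24)·0.5965^5·0.8026^1 = -0.191630
  k=1: (−1)^2·75.8947/(12)·0.5965^3·0.8026^3 = +0.693987
d^3_{2,1}(1.8634) = -0.191630 +0.693987 = +0.502357
|D^3_{2,1}|² = |d^3_{2,1}(β)|² = (+0.502357)² = 0.252363 (the z-rotation phases have unit modulus)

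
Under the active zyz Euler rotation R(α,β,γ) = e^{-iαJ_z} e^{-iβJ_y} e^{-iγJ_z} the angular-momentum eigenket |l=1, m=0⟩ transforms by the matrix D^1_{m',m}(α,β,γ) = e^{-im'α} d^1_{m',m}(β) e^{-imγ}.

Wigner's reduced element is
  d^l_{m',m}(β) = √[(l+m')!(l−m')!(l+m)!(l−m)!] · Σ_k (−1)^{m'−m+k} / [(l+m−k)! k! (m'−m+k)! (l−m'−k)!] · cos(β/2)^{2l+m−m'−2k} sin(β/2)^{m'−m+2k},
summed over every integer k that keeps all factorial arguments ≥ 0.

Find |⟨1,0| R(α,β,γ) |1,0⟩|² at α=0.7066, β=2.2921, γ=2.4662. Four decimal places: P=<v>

First d^1_{0,0}(β=2.2921), then the phase factors e^{-i(0)α} and e^{-i(0)γ}:
c=cos(2.2921/2)=0.412090, s=sin(2.2921/2)=0.911143; N=√[1·1·1·1]=1.000000
Admissible k: 0..1 (factorial args all ≥0)
  k=0: (−1)^0·1.0000/(1)·0.4121^2·0.9111^0 = +0.169818
  k=1: (−1)^1·1.0000/(1)·0.4121^0·0.9111^2 = -0.830182
d^1_{0,0}(2.2921) = +0.169818 -0.830182 = -0.660364
|D^1_{0,0}|² = |d^1_{0,0}(β)|² = (-0.660364)² = 0.436081 (the z-rotation phases have unit modulus)

P=0.4361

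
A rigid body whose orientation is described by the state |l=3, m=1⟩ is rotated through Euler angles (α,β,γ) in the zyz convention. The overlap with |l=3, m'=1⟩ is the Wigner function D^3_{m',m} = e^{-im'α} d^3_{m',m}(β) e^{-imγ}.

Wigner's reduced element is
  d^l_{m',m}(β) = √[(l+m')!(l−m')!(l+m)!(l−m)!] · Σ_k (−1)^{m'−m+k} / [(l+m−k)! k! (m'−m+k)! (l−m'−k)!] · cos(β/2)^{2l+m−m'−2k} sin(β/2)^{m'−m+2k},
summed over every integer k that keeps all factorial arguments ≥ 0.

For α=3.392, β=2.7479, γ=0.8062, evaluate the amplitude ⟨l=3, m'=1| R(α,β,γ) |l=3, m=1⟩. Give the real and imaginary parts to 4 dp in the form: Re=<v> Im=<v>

D^3_{1,1}(3.392,2.7479,0.8062) = e^{-i·1·3.392}·d^3_{1,1}(2.7479)·e^{-i·1·0.8062}. Compute d first:
With c≡cos(β/2)=0.195578 and s≡sin(β/2)=0.980688, N=[24·2·24·2]^{1/2}=48.000000
Admissible k: 0..2 (factorial args all ≥0)
  k=0: (−1)^0·48.0000/(48)·0.1956^6·0.9807^0 = +0.000056
  k=1: (−1)^1·48.0000/(6)·0.1956^4·0.9807^2 = -0.011257
  k=2: (−1)^2·48.0000/(8)·0.1956^2·0.9807^4 = +0.212282
d^3_{1,1}(2.7479) = +0.000056 -0.011257 +0.212282 = +0.201081
D = (-0.968812+0.247799i)·(+0.201081)·(+0.692246-0.721662i) = -0.098897+0.175079i

Re=-0.0989 Im=0.1751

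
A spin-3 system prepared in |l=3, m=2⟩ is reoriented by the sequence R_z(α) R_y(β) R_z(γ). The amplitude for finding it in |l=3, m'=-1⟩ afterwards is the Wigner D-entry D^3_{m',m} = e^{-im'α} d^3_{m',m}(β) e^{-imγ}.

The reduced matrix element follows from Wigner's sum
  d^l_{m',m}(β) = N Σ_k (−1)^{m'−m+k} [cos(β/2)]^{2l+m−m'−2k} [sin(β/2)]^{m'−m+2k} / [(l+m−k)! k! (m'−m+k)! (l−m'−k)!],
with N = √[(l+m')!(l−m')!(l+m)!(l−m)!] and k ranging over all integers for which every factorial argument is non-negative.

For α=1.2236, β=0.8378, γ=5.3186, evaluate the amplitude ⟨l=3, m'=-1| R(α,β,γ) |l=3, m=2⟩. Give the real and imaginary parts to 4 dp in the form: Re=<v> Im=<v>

Re=-0.2923 Im=-0.0033

Split into d^3_{-1,2}(β=0.8378) × two z-phases.
With c≡cos(β/2)=0.913537 and s≡sin(β/2)=0.406756, N=[2·24·120·1]^{1/2}=75.894664
k: max(0,(2)−(-1))=3 … min(3+(2),3−(-1))=4
  k=3: (−1)^0·75.8947/(12)·0.9135^3·0.4068^3 = +0.324496
  k=4: (−1)^1·75.8947/(24)·0.9135^1·0.4068^5 = -0.032166
d^3_{-1,2}(0.8378) = +0.324496 -0.032166 = +0.292330
D = (+0.340263+0.940330i)·(+0.292330)·(-0.350752+0.936468i) = -0.292312-0.003268i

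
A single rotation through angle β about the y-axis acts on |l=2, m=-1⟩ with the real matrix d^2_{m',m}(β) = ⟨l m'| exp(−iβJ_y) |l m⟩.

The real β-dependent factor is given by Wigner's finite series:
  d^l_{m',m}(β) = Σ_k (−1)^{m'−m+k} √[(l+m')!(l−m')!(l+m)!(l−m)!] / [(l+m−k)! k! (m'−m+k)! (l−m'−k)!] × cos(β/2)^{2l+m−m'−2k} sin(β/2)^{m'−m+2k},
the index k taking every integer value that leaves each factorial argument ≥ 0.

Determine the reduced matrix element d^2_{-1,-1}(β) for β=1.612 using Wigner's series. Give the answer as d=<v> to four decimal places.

d=-0.5189

d^2_{-1,-1}(β=1.612) via Wigner's sum:
Half-angle: c=0.692390, s=0.721523. N=√(1·6·1·6)=6.000000
k∈{0,1} keeps every argument non-negative
  k=0: (−1)^0·6.0000/(6)·0.6924^4·0.7215^0 = +0.229828
  k=1: (−1)^1·6.0000/(2)·0.6924^2·0.7215^2 = -0.748727
d^2_{-1,-1}(1.612) = +0.229828 -0.748727 = -0.518899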